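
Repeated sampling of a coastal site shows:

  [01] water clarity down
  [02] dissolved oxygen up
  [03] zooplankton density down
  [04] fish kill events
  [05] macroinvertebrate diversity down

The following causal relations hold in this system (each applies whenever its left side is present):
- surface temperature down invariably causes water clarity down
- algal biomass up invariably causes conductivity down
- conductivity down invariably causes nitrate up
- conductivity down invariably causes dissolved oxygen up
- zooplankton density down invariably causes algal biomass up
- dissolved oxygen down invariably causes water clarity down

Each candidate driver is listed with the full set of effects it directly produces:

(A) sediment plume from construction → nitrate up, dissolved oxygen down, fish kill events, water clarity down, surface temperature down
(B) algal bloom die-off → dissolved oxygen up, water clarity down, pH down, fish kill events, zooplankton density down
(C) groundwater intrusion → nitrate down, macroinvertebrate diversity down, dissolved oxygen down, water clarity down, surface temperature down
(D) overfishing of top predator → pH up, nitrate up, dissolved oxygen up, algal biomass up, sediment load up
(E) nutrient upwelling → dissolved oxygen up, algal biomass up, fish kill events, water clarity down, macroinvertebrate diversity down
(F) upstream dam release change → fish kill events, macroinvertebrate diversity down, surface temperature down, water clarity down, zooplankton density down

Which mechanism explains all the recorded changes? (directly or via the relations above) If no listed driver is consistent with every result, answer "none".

Testing each hypothesis:
(A) sediment plume from construction — fails on dissolved oxygen up, zooplankton density down, macroinvertebrate diversity down (predicts dissolved oxygen down, not dissolved oxygen up)
(B) algal bloom die-off — does not account for macroinvertebrate diversity down
(C) groundwater intrusion — fails on dissolved oxygen up, zooplankton density down, fish kill events (predicts dissolved oxygen down, not dissolved oxygen up)
(D) overfishing of top predator — water clarity down ✗; dissolved oxygen up ✓; zooplankton density down ✗; fish kill events ✗; macroinvertebrate diversity down ✗
(E) nutrient upwelling — water clarity down ✓; dissolved oxygen up ✓; zooplankton density down ✗; fish kill events ✓; macroinvertebrate diversity down ✓
(F) upstream dam release change — accounts for every observation (dissolved oxygen up via zooplankton density down → algal biomass up → conductivity down → dissolved oxygen up)
(F) alone accounts for all the evidence.

F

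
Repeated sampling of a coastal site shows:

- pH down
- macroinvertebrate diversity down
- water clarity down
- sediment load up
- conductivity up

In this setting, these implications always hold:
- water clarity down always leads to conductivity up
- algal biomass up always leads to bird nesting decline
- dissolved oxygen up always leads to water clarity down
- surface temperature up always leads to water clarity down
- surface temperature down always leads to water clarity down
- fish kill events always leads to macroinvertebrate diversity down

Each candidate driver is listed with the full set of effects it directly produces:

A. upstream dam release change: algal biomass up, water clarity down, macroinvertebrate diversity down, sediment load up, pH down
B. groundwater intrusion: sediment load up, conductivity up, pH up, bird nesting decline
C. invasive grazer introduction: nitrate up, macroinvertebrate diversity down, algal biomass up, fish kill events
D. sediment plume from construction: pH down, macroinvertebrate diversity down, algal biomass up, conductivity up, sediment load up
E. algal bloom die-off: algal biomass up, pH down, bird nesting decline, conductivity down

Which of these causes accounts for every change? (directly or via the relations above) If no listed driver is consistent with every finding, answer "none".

Testing each hypothesis:
(A) upstream dam release change — accounts for every observation (conductivity up through water clarity down → conductivity up)
(B) groundwater intrusion — fails on pH down, macroinvertebrate diversity down, water clarity down (predicts pH up, not pH down)
(C) invasive grazer introduction — pH down NO; macroinvertebrate diversity down yes; water clarity down NO; sediment load up NO; conductivity up NO
(D) sediment plume from construction — pH down yes; macroinvertebrate diversity down yes; water clarity down NO; sediment load up yes; conductivity up yes
(E) algal bloom die-off — pH down yes; macroinvertebrate diversity down NO; water clarity down NO; sediment load up NO; conductivity up NO
Only (A) is consistent with every observation.

A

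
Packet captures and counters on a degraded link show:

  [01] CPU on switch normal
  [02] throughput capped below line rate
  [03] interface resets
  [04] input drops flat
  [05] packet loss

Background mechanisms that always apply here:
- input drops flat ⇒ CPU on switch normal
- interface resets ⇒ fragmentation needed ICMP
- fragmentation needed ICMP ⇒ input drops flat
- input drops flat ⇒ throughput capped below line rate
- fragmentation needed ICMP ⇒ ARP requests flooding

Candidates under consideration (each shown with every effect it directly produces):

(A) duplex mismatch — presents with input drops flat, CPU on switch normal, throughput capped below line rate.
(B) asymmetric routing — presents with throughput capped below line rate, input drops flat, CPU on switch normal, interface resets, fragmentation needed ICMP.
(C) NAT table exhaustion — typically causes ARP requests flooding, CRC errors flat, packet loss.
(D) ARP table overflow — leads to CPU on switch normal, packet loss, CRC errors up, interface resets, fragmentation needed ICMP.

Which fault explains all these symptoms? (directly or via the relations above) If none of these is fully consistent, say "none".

Checking each candidate against the observations:
(A) duplex mismatch — CPU on switch normal match; throughput capped below line rate match; interface resets miss; input drops flat match; packet loss miss
(B) asymmetric routing — does not account for packet loss
(C) NAT table exhaustion — does not account for CPU on switch normal, throughput capped below line rate, interface resets, input drops flat
(D) ARP table overflow — CPU on switch normal match; throughput capped below line rate match (through fragmentation needed ICMP → input drops flat → throughput capped below line rate); interface resets match; input drops flat match (through fragmentation needed ICMP → input drops flat); packet loss match
Only (D) is consistent with every observation.

D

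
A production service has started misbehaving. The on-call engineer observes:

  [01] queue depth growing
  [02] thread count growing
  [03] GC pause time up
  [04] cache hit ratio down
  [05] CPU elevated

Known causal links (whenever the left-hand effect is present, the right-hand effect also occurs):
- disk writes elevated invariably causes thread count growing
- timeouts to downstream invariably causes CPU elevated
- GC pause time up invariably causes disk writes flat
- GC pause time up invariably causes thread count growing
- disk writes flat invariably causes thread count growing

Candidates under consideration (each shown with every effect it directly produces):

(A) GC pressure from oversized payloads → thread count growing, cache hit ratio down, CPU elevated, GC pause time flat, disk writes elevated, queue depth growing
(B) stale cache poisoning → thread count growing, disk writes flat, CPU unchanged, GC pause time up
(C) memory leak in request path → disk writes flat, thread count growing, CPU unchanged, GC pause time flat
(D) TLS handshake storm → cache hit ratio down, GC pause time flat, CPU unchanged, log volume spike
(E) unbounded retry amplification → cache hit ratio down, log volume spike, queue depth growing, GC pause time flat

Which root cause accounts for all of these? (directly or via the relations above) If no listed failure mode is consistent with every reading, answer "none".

none

For each candidate, compare predicted effects to what was observed:
(A) GC pressure from oversized payloads — fails on GC pause time up (predicts GC pause time flat, not GC pause time up)
(B) stale cache poisoning — fails on queue depth growing, cache hit ratio down, CPU elevated (predicts CPU unchanged, not CPU elevated)
(C) memory leak in request path — queue depth growing ✗; thread count growing ✓; GC pause time up ✗; cache hit ratio down ✗; CPU elevated ✗
(D) TLS handshake storm — fails on queue depth growing, thread count growing, GC pause time up, CPU elevated (predicts GC pause time flat, not GC pause time up; predicts CPU unchanged, not CPU elevated)
(E) unbounded retry amplification — queue depth growing ✓; thread count growing ✗; GC pause time up ✗; cache hit ratio down ✓; CPU elevated ✗
None of the listed candidates fits everything.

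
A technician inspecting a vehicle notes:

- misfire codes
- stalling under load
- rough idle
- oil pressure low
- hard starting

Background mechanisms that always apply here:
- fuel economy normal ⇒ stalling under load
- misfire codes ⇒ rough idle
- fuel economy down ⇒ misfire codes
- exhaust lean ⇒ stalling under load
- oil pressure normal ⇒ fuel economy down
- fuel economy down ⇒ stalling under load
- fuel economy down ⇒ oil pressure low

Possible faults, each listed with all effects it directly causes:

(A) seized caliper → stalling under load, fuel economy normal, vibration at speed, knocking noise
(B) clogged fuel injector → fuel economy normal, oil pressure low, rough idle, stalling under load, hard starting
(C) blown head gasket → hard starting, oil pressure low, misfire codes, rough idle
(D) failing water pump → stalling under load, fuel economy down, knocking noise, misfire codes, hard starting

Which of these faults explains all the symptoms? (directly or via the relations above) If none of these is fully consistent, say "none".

Per-candidate check:
(A) seized caliper — misfire codes ✗; stalling under load ✓; rough idle ✗; oil pressure low ✗; hard starting ✗
(B) clogged fuel injector — does not account for misfire codes
(C) blown head gasket — does not account for stalling under load
(D) failing water pump — accounts for every observation (rough idle via misfire codes → rough idle)
Only (D) is consistent with every observation.

D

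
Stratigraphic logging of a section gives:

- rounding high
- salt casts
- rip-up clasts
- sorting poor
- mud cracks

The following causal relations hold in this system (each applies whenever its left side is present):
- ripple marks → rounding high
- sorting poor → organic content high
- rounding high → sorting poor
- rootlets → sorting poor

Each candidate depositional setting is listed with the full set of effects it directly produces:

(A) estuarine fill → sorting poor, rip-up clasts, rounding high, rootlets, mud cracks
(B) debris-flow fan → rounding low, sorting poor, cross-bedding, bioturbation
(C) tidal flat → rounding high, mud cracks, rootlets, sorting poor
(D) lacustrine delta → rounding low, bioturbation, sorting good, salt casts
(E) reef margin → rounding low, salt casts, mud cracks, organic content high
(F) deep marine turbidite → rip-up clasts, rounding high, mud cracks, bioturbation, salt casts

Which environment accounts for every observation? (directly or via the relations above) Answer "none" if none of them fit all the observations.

F

Checking each candidate against the observations:
(A) estuarine fill — does not account for salt casts
(B) debris-flow fan — rounding high ✗; salt casts ✗; rip-up clasts ✗; sorting poor ✓; mud cracks ✗
(C) tidal flat — rounding high ✓; salt casts ✗; rip-up clasts ✗; sorting poor ✓; mud cracks ✓
(D) lacustrine delta — fails on rounding high, rip-up clasts, sorting poor, mud cracks (predicts rounding low, not rounding high; predicts sorting good, not sorting poor)
(E) reef margin — fails on rounding high, rip-up clasts, sorting poor (predicts rounding low, not rounding high)
(F) deep marine turbidite — rounding high ✓; salt casts ✓; rip-up clasts ✓; sorting poor ✓ (by rounding high → sorting poor); mud cracks ✓
Only (F) is consistent with every observation.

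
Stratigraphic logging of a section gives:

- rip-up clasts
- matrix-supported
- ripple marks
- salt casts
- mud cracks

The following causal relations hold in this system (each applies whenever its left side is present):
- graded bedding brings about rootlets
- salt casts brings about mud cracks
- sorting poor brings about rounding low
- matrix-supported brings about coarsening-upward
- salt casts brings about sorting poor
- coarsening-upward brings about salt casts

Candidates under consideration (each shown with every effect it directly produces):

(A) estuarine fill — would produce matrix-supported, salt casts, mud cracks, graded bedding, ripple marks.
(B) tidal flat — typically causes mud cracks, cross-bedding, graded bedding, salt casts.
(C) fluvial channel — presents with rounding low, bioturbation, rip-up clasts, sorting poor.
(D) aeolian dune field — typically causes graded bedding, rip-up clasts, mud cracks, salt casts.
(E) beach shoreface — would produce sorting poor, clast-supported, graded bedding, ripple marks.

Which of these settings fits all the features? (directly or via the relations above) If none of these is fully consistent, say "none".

Per-candidate check:
(A) estuarine fill — rip-up clasts NO; matrix-supported yes; ripple marks yes; salt casts yes; mud cracks yes
(B) tidal flat — does not account for rip-up clasts, matrix-supported, ripple marks
(C) fluvial channel — does not account for matrix-supported, ripple marks, salt casts, mud cracks
(D) aeolian dune field — rip-up clasts yes; matrix-supported NO; ripple marks NO; salt casts yes; mud cracks yes
(E) beach shoreface — fails on rip-up clasts, matrix-supported, salt casts, mud cracks (predicts clast-supported, not matrix-supported)
No candidate is consistent with all observations.

none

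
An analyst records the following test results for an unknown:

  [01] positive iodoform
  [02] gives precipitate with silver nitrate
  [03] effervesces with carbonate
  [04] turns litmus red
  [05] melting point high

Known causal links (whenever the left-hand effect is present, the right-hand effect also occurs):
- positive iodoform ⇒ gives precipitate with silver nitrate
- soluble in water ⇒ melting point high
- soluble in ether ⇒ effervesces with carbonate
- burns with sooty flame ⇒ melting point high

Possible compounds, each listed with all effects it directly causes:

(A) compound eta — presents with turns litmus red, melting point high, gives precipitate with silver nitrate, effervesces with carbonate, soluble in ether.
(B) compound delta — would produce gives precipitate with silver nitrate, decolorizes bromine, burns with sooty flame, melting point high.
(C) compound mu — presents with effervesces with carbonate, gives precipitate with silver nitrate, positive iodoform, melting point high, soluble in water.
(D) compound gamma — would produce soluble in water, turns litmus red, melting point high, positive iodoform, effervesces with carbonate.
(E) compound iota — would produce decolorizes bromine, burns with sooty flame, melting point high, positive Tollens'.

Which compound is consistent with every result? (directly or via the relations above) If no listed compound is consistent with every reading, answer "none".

D

For each candidate, compare predicted effects to what was observed:
(A) compound eta — positive iodoform NO; gives precipitate with silver nitrate yes; effervesces with carbonate yes; turns litmus red yes; melting point high yes
(B) compound delta — positive iodoform NO; gives precipitate with silver nitrate yes; effervesces with carbonate NO; turns litmus red NO; melting point high yes
(C) compound mu — does not account for turns litmus red
(D) compound gamma — accounts for every observation (gives precipitate with silver nitrate by positive iodoform → gives precipitate with silver nitrate)
(E) compound iota — positive iodoform NO; gives precipitate with silver nitrate NO; effervesces with carbonate NO; turns litmus red NO; melting point high yes
(D) alone accounts for all the evidence.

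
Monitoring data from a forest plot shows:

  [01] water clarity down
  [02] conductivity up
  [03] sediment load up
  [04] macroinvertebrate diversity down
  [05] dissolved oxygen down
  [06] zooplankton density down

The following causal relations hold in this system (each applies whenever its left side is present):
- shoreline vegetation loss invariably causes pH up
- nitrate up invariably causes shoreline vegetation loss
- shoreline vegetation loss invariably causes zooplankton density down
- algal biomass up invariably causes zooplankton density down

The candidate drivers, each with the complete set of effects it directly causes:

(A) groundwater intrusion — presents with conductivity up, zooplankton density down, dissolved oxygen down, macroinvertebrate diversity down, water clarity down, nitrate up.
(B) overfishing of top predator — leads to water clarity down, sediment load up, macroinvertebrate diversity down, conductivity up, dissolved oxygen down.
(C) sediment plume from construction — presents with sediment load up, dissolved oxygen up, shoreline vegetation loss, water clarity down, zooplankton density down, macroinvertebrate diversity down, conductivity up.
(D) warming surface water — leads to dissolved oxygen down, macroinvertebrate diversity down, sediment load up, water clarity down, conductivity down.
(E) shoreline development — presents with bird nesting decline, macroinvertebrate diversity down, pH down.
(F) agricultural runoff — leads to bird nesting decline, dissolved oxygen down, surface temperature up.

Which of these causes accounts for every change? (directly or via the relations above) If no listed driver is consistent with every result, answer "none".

none

For each candidate, compare predicted effects to what was observed:
(A) groundwater intrusion — water clarity down ✓; conductivity up ✓; sediment load up ✗; macroinvertebrate diversity down ✓; dissolved oxygen down ✓; zooplankton density down ✓
(B) overfishing of top predator — does not account for zooplankton density down
(C) sediment plume from construction — water clarity down ✓; conductivity up ✓; sediment load up ✓; macroinvertebrate diversity down ✓; dissolved oxygen down ✗; zooplankton density down ✓
(D) warming surface water — fails on conductivity up, zooplankton density down (predicts conductivity down, not conductivity up)
(E) shoreline development — does not account for water clarity down, conductivity up, sediment load up, dissolved oxygen down, zooplankton density down
(F) agricultural runoff — does not account for water clarity down, conductivity up, sediment load up, macroinvertebrate diversity down, zooplankton density down
No candidate is consistent with all observations.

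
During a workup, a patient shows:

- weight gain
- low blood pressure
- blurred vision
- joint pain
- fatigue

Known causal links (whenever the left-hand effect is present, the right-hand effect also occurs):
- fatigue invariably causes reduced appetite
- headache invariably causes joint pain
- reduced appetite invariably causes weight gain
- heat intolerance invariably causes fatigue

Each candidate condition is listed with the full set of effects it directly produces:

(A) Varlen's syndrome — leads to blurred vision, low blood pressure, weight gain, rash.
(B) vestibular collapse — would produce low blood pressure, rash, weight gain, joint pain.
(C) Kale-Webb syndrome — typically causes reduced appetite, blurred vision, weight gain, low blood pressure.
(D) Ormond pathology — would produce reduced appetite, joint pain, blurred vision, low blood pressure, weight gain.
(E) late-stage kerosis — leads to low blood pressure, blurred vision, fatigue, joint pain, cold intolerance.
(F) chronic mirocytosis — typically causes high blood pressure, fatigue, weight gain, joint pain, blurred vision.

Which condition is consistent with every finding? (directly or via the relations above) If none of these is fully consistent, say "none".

For each candidate, compare predicted effects to what was observed:
(A) Varlen's syndrome — weight gain match; low blood pressure match; blurred vision match; joint pain miss; fatigue miss
(B) vestibular collapse — weight gain match; low blood pressure match; blurred vision miss; joint pain match; fatigue miss
(C) Kale-Webb syndrome — weight gain match; low blood pressure match; blurred vision match; joint pain miss; fatigue miss
(D) Ormond pathology — weight gain match; low blood pressure match; blurred vision match; joint pain match; fatigue miss
(E) late-stage kerosis — weight gain match (by fatigue → reduced appetite → weight gain); low blood pressure match; blurred vision match; joint pain match; fatigue match
(F) chronic mirocytosis — fails on low blood pressure (predicts high blood pressure, not low blood pressure)
(E) alone accounts for all the evidence.

E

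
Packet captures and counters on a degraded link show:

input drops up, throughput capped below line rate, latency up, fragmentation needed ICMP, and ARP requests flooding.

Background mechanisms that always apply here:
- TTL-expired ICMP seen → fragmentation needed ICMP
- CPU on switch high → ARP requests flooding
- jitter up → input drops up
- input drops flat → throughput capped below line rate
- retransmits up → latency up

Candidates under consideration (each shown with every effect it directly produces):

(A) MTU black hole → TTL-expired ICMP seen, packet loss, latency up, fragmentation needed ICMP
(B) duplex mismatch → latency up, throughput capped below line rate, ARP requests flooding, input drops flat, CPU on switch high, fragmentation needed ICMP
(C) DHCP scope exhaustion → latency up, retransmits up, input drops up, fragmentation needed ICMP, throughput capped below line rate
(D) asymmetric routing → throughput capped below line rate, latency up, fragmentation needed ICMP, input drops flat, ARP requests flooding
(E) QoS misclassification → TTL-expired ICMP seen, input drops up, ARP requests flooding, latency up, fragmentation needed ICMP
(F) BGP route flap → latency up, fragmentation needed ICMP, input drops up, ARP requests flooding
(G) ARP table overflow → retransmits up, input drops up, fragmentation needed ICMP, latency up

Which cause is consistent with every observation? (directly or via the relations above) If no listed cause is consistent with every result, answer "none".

none

For each candidate, compare predicted effects to what was observed:
(A) MTU black hole — does not account for input drops up, throughput capped below line rate, ARP requests flooding
(B) duplex mismatch — fails on input drops up (predicts input drops flat, not input drops up)
(C) DHCP scope exhaustion — does not account for ARP requests flooding
(D) asymmetric routing — fails on input drops up (predicts input drops flat, not input drops up)
(E) QoS misclassification — does not account for throughput capped below line rate
(F) BGP route flap — input drops up +; throughput capped below line rate -; latency up +; fragmentation needed ICMP +; ARP requests flooding +
(G) ARP table overflow — does not account for throughput capped below line rate, ARP requests flooding
Every candidate fails on at least one observation.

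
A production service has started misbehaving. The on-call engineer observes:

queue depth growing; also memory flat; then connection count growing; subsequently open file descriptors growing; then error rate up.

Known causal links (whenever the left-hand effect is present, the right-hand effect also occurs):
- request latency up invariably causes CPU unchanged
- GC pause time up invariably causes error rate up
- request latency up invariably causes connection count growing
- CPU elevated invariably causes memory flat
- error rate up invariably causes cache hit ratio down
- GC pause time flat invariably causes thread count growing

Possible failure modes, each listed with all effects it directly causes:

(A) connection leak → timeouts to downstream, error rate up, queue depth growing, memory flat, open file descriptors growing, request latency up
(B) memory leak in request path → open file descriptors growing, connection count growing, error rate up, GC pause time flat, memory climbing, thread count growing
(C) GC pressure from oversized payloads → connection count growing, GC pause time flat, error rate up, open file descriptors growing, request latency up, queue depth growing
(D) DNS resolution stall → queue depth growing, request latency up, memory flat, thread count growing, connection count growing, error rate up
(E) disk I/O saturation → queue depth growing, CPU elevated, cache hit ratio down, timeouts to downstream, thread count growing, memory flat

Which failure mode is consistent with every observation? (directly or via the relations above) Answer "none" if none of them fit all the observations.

A

Testing each hypothesis:
(A) connection leak — accounts for every observation (connection count growing through request latency up → connection count growing)
(B) memory leak in request path — queue depth growing -; memory flat -; connection count growing +; open file descriptors growing +; error rate up +
(C) GC pressure from oversized payloads — queue depth growing +; memory flat -; connection count growing +; open file descriptors growing +; error rate up +
(D) DNS resolution stall — queue depth growing +; memory flat +; connection count growing +; open file descriptors growing -; error rate up +
(E) disk I/O saturation — does not account for connection count growing, open file descriptors growing, error rate up
Only (A) is consistent with every observation.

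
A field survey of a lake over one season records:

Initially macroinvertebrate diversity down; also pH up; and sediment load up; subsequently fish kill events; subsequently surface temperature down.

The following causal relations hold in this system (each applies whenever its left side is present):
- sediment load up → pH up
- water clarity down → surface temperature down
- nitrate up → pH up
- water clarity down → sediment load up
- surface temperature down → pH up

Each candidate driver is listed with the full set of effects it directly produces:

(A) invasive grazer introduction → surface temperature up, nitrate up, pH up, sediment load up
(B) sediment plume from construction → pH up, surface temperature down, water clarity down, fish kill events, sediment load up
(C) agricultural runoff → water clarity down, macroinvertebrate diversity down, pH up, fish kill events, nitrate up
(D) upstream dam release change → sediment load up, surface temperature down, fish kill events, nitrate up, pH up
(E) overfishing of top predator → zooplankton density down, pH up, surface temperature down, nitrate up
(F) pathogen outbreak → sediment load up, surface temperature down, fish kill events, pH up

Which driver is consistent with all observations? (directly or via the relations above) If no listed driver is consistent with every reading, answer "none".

C

Testing each hypothesis:
(A) invasive grazer introduction — fails on macroinvertebrate diversity down, fish kill events, surface temperature down (predicts surface temperature up, not surface temperature down)
(B) sediment plume from construction — does not account for macroinvertebrate diversity down
(C) agricultural runoff — accounts for every observation (sediment load up by water clarity down → sediment load up)
(D) upstream dam release change — does not account for macroinvertebrate diversity down
(E) overfishing of top predator — macroinvertebrate diversity down NO; pH up yes; sediment load up NO; fish kill events NO; surface temperature down yes
(F) pathogen outbreak — does not account for macroinvertebrate diversity down
(C) is the only candidate with no mismatches.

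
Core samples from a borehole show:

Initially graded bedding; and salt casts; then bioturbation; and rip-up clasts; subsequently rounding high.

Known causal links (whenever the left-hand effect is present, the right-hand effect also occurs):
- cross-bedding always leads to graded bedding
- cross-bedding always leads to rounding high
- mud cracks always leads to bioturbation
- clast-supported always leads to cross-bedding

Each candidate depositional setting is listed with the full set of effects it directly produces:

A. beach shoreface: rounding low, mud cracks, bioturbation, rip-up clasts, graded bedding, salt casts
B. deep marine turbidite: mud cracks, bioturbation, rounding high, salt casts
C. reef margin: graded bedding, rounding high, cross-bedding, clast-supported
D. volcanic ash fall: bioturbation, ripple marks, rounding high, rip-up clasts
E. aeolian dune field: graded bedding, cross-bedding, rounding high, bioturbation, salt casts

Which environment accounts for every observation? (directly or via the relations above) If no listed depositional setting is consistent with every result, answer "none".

none

For each candidate, compare predicted effects to what was observed:
(A) beach shoreface — graded bedding ✓; salt casts ✓; bioturbation ✓; rip-up clasts ✓; rounding high ✗
(B) deep marine turbidite — graded bedding ✗; salt casts ✓; bioturbation ✓; rip-up clasts ✗; rounding high ✓
(C) reef margin — does not account for salt casts, bioturbation, rip-up clasts
(D) volcanic ash fall — does not account for graded bedding, salt casts
(E) aeolian dune field — does not account for rip-up clasts
No candidate is consistent with all observations.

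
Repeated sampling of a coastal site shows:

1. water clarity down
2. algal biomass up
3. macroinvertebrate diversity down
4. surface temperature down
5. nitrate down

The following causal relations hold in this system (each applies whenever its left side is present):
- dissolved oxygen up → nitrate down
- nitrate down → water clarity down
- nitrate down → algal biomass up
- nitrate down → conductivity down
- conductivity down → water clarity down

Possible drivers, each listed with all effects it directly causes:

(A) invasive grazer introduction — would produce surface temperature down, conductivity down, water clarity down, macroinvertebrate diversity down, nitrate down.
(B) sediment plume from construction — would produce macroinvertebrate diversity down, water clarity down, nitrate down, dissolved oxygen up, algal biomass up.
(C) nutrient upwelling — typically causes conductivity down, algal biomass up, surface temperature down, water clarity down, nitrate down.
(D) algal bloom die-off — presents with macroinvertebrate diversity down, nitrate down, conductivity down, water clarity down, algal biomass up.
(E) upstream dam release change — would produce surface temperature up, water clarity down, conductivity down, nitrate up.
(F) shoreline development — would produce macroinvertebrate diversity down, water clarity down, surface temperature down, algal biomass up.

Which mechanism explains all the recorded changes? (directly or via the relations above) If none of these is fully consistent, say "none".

A

Checking each candidate against the observations:
(A) invasive grazer introduction — accounts for every observation (algal biomass up via nitrate down → algal biomass up)
(B) sediment plume from construction — does not account for surface temperature down
(C) nutrient upwelling — does not account for macroinvertebrate diversity down
(D) algal bloom die-off — does not account for surface temperature down
(E) upstream dam release change — fails on algal biomass up, macroinvertebrate diversity down, surface temperature down, nitrate down (predicts surface temperature up, not surface temperature down; predicts nitrate up, not nitrate down)
(F) shoreline development — does not account for nitrate down
(A) is the only candidate with no mismatches.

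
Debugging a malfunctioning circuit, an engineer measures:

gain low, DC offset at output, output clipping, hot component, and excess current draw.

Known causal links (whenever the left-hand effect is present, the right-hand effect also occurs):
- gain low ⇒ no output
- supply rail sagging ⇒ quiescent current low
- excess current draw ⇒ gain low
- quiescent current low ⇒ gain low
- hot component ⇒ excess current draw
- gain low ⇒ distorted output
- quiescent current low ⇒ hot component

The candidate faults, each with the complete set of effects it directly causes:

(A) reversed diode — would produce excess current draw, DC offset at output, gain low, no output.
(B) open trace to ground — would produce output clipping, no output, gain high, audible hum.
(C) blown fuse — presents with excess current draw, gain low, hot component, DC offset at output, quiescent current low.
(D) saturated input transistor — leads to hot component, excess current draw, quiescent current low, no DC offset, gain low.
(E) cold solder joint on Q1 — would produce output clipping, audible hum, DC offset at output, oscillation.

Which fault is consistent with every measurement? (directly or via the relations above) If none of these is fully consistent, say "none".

Checking each candidate against the observations:
(A) reversed diode — gain low +; DC offset at output +; output clipping -; hot component -; excess current draw +
(B) open trace to ground — gain low -; DC offset at output -; output clipping +; hot component -; excess current draw -
(C) blown fuse — does not account for output clipping
(D) saturated input transistor — fails on DC offset at output, output clipping (predicts no DC offset, not DC offset at output)
(E) cold solder joint on Q1 — does not account for gain low, hot component, excess current draw
Every candidate fails on at least one observation.

none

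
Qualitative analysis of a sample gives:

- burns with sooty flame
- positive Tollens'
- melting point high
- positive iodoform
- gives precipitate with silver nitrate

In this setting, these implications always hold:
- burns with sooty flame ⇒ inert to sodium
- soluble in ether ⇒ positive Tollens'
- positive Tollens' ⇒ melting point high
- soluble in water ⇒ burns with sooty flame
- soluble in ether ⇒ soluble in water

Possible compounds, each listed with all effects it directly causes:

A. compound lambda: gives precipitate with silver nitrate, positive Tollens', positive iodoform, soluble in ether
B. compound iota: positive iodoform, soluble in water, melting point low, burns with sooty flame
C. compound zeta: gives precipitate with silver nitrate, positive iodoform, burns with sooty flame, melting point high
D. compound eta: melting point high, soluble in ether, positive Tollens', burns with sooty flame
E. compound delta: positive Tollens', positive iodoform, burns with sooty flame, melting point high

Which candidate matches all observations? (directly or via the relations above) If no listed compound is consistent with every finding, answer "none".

For each candidate, compare predicted effects to what was observed:
(A) compound lambda — accounts for every observation (burns with sooty flame through soluble in ether → soluble in water → burns with sooty flame)
(B) compound iota — fails on positive Tollens', melting point high, gives precipitate with silver nitrate (predicts melting point low, not melting point high)
(C) compound zeta — does not account for positive Tollens'
(D) compound eta — burns with sooty flame +; positive Tollens' +; melting point high +; positive iodoform -; gives precipitate with silver nitrate -
(E) compound delta — burns with sooty flame +; positive Tollens' +; melting point high +; positive iodoform +; gives precipitate with silver nitrate -
Only (A) is consistent with every observation.

A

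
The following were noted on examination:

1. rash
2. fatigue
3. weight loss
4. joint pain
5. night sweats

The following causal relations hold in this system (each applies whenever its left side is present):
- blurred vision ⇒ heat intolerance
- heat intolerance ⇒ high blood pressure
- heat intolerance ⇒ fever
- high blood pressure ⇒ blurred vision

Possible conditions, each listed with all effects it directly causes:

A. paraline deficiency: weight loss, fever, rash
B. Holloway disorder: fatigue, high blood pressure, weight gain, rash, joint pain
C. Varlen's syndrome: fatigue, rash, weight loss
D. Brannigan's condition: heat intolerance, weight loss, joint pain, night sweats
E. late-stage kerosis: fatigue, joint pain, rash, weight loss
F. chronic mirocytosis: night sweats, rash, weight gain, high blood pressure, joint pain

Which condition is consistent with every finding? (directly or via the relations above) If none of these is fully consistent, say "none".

Per-candidate check:
(A) paraline deficiency — does not account for fatigue, joint pain, night sweats
(B) Holloway disorder — rash ✓; fatigue ✓; weight loss ✗; joint pain ✓; night sweats ✗
(C) Varlen's syndrome — does not account for joint pain, night sweats
(D) Brannigan's condition — rash ✗; fatigue ✗; weight loss ✓; joint pain ✓; night sweats ✓
(E) late-stage kerosis — rash ✓; fatigue ✓; weight loss ✓; joint pain ✓; night sweats ✗
(F) chronic mirocytosis — rash ✓; fatigue ✗; weight loss ✗; joint pain ✓; night sweats ✓
Every candidate fails on at least one observation.

none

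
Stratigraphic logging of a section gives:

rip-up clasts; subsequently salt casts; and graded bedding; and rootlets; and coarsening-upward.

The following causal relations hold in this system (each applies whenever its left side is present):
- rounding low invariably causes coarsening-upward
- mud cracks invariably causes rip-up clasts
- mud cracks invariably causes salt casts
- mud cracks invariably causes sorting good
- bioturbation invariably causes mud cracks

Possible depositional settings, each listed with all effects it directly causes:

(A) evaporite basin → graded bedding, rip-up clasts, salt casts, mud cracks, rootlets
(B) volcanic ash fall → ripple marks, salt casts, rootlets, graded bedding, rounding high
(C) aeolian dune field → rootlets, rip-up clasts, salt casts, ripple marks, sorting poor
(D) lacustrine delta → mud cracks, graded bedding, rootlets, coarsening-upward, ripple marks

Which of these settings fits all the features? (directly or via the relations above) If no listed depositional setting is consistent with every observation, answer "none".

Testing each hypothesis:
(A) evaporite basin — does not account for coarsening-upward
(B) volcanic ash fall — rip-up clasts NO; salt casts yes; graded bedding yes; rootlets yes; coarsening-upward NO
(C) aeolian dune field — rip-up clasts yes; salt casts yes; graded bedding NO; rootlets yes; coarsening-upward NO
(D) lacustrine delta — rip-up clasts yes (by mud cracks → rip-up clasts); salt casts yes (by mud cracks → salt casts); graded bedding yes; rootlets yes; coarsening-upward yes
(D) alone accounts for all the evidence.

D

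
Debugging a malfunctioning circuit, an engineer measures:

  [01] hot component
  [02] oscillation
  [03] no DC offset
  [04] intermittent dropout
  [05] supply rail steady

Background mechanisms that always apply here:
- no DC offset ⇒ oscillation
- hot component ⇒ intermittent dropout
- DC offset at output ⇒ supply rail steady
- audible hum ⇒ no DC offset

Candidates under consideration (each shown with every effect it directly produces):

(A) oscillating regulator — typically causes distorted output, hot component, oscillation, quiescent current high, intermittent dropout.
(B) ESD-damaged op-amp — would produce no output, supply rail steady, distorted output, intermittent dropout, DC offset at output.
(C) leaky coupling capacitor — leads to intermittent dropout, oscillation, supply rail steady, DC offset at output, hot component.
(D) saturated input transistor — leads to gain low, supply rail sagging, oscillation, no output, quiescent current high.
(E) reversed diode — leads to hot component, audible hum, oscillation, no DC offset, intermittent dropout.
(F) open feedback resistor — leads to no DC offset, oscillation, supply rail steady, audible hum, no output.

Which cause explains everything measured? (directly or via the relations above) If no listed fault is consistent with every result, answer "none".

none

Testing each hypothesis:
(A) oscillating regulator — hot component yes; oscillation yes; no DC offset NO; intermittent dropout yes; supply rail steady NO
(B) ESD-damaged op-amp — hot component NO; oscillation NO; no DC offset NO; intermittent dropout yes; supply rail steady yes
(C) leaky coupling capacitor — fails on no DC offset (predicts DC offset at output, not no DC offset)
(D) saturated input transistor — hot component NO; oscillation yes; no DC offset NO; intermittent dropout NO; supply rail steady NO
(E) reversed diode — does not account for supply rail steady
(F) open feedback resistor — does not account for hot component, intermittent dropout
Every candidate fails on at least one observation.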